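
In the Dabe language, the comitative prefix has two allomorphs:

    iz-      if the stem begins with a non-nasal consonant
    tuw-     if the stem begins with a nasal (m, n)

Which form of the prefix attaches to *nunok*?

The first consonant of *nunok* is /n/, which is a nasal, so the prefix is tuw-.

tuw-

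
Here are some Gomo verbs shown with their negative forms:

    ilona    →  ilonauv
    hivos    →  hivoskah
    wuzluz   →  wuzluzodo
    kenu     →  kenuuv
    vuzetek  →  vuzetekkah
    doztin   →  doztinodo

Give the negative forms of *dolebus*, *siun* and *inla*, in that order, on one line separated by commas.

The pattern is voicing of the final sound: -kah when the stem ends in a voiceless consonant (*hivos*, *vuzetek*); -odo when the stem ends in a voiced consonant (*wuzluz*, *doztin*); -uv when the stem ends in a vowel (*ilona*, *kenu*).
Since the final sound of *dolebus* is /s/ (a voiceless consonant), it takes -kah, giving *dolebuskah*.
The final sound of *siun* is /n/, which is a voiced consonant, so the suffix is -odo, giving *siunodo*.
*inla*: final sound = /a/, a vowel → -uv → *inlauv*.

dolebuskah, siunodo, inlauv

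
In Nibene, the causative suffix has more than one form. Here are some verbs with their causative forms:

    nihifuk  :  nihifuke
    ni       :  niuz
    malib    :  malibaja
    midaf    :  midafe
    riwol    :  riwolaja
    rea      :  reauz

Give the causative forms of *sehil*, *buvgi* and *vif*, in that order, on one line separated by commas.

The pattern is voicing of the final sound: -e when the stem ends in a voiceless consonant (*nihifuk*, *midaf*); -aja when the stem ends in a voiced consonant (*malib*, *riwol*); -uz when the stem ends in a vowel (*ni*, *rea*).
*sehil*: final sound = /l/, a voiced consonant → -aja → *sehilaja*.
The final sound of *buvgi* is /i/, which is a vowel, so the suffix is -uz, giving *buvgiuz*.
The final sound of *vif* is /f/, which is a voiceless consonant, so the suffix is -e, giving *vife*.

sehilaja, buvgiuz, vife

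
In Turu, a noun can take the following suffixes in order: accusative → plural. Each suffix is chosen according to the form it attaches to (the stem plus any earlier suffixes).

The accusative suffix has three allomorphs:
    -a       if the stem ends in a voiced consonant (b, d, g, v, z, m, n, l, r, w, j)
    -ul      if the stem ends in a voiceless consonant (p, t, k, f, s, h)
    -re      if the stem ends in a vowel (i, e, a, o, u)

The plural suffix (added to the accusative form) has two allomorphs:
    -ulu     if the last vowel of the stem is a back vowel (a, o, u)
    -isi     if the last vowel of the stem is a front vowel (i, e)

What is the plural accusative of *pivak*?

*pivak*: final sound = /k/, a voiceless consonant → -ul → *pivakul*.
Since the last vowel of the accusative form *pivakul* is /u/ (a back vowel), it takes -ulu, giving *pivakululu*.

pivakululu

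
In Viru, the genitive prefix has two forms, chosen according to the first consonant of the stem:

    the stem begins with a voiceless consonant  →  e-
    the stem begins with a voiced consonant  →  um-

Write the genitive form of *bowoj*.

Since the first consonant of *bowoj* is /b/ (voiced), it takes um-, giving *umbowoj*.

umbowoj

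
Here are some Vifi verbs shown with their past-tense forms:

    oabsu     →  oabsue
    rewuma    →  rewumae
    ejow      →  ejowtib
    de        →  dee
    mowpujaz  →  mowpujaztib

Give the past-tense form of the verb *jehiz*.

jehiztib

Looking at the final sound of each stem: -tib when the stem ends in a consonant (*ejow*, *mowpujaz*); -e when the stem ends in a vowel (*oabsu*, *rewuma*, *de*).
Since the final sound of *jehiz* is /z/ (a consonant), it takes -tib, giving *jehiztib*.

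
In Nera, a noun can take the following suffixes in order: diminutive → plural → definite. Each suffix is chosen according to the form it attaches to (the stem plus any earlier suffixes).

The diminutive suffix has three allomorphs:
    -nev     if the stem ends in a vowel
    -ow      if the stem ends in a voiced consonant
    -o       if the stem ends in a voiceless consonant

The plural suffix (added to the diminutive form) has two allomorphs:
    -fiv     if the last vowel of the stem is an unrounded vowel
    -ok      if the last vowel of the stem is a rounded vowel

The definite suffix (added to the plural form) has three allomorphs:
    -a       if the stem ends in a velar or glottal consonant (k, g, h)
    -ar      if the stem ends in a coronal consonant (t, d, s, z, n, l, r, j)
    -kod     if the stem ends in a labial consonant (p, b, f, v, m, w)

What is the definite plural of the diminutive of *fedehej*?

fedehejowoka

*fedehej* — final sound /j/ (a voiced consonant) → -ow → *fedehejow*.
The diminutive form *fedehejow* — last vowel /o/ (a rounded vowel) → -ok → *fedehejowok*.
Since the final consonant of the plural form *fedehejowok* is /k/ (velar/glottal), it takes -a, giving *fedehejowoka*.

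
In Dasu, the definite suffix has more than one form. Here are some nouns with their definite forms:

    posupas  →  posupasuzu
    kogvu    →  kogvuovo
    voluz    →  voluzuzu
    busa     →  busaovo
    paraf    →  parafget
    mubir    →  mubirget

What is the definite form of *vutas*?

The suffix is conditioned by the final sound: -uzu when the stem ends in a sibilant (*posupas*, *voluz*); -get when the stem ends in a non-sibilant consonant (*paraf*, *mubir*); -ovo when the stem ends in a vowel (*kogvu*, *busa*).
The final sound of *vutas* is /s/, which is a sibilant, so the suffix is -uzu, giving *vutasuzu*.

vutasuzu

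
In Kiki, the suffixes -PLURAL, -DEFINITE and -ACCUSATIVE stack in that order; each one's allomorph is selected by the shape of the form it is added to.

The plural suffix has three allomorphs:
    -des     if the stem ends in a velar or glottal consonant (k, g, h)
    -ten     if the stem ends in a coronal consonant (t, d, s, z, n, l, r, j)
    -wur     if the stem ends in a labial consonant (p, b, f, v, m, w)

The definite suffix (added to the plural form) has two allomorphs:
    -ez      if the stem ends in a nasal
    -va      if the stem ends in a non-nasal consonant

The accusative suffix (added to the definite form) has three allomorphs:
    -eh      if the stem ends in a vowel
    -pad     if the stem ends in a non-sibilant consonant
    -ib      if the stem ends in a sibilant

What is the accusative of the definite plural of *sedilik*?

*sedilik*: final consonant = /k/, velar/glottal → -des → *sedilikdes*.
The plural form *sedilikdes* — final consonant /s/ (non-nasal) → -va → *sedilikdesva*.
The definite form *sedilikdesva* — final sound /a/ (a vowel) → -eh → *sedilikdesvaeh*.

sedilikdesvaeh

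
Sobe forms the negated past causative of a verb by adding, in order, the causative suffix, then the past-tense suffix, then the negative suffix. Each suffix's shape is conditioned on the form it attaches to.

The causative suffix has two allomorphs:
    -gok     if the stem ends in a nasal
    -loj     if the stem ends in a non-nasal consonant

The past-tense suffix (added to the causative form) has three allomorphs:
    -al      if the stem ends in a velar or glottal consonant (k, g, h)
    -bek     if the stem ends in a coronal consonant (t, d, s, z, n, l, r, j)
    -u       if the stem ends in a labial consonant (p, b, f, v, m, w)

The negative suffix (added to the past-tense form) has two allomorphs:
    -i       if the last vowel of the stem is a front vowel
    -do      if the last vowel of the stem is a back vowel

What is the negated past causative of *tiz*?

*tiz*: final consonant = /z/, non-nasal → -loj → *tizloj*.
The causative form *tizloj*: final consonant = /j/, coronal → -bek → *tizlojbek*.
Since the last vowel of the past-tense form *tizlojbek* is /e/ (a front vowel), it takes -i, giving *tizlojbeki*.

tizlojbeki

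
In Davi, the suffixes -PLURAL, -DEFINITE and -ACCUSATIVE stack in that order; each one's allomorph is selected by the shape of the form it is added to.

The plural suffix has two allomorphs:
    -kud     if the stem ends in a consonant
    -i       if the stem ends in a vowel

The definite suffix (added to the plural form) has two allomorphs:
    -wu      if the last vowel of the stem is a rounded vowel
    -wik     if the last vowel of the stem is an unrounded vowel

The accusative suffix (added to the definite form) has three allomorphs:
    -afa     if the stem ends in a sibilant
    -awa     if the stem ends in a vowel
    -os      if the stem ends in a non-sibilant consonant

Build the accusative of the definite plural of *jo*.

The final sound of *jo* is /o/, which is a vowel, so the plural suffix is -i, giving *joi*.
The plural form *joi*: last vowel = /i/, an unrounded vowel → -wik → *joiwik*.
The final sound of the definite form *joiwik* is /k/, which is a non-sibilant consonant, so the accusative suffix is -os, giving *joiwikos*.

joiwikos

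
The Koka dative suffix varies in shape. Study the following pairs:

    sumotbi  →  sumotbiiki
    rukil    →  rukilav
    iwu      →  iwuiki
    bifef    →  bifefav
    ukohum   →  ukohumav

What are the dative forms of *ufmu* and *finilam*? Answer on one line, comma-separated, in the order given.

Looking at the final sound of each stem: -av when the stem ends in a consonant (*rukil*, *bifef*, *ukohum*); -iki when the stem ends in a vowel (*sumotbi*, *iwu*).
Since the final sound of *ufmu* is /u/ (a vowel), it takes -iki, giving *ufmuiki*.
*finilam*: final sound = /m/, a consonant → -av → *finilamav*.

ufmuiki, finilamav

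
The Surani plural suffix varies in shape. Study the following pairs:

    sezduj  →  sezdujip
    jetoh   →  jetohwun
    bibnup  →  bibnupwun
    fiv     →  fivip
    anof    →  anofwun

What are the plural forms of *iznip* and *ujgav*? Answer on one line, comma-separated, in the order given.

The suffix is conditioned by the final consonant: -wun when the stem ends in a voiceless consonant (*jetoh*, *bibnup*, *anof*); -ip when the stem ends in a voiced consonant (*sezduj*, *fiv*).
The final consonant of *iznip* is /p/, which is voiceless, so the suffix is -wun, giving *iznipwun*.
The final consonant of *ujgav* is /v/, which is voiced, so the suffix is -ip, giving *ujgavip*.

iznipwun, ujgavip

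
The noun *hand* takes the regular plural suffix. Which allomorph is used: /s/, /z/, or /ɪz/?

The stem *hand* ends in a voiced non-sibilant sound.
The plural suffix surfaces as /ɪz/ after sibilants, /s/ after other voiceless consonants, and /z/ after other voiced sounds.
So the plural -s on *hand* is pronounced /z/.

/z/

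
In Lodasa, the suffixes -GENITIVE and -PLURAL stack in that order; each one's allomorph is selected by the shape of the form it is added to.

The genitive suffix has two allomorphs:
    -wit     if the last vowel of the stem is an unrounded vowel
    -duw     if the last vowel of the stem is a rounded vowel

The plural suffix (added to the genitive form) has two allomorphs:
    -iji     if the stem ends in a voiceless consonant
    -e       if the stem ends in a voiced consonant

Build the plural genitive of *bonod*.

bonodduwe

*bonod*: last vowel = /o/, a rounded vowel → -duw → *bonodduw*.
The final consonant of the genitive form *bonodduw* is /w/, which is voiced, so the plural suffix is -e, giving *bonodduwe*.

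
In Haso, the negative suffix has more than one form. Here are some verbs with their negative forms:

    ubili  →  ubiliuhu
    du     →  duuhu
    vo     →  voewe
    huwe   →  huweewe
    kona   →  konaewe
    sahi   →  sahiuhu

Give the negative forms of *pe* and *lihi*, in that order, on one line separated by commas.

peewe, lihiuhu

Looking at the last vowel of each stem: -uhu when the last vowel of the stem is a high vowel (*ubili*, *du*, *sahi*); -ewe when the last vowel of the stem is a non-high vowel (*vo*, *huwe*, *kona*).
*pe* — last vowel /e/ (a non-high vowel) → -ewe → *peewe*.
Since the last vowel of *lihi* is /i/ (a high vowel), it takes -uhu, giving *lihiuhu*.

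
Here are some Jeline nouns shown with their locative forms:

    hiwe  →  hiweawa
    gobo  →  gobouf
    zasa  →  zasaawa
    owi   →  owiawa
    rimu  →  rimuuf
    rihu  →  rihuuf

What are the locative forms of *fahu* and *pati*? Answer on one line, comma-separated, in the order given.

The suffix is conditioned by the last vowel: -uf when the last vowel of the stem is a rounded vowel (*gobo*, *rimu*, *rihu*); -awa when the last vowel of the stem is an unrounded vowel (*hiwe*, *zasa*, *owi*).
Since the last vowel of *fahu* is /u/ (a rounded vowel), it takes -uf, giving *fahuuf*.
The last vowel of *pati* is /i/, which is an unrounded vowel, so the suffix is -awa, giving *patiawa*.

fahuuf, patiawa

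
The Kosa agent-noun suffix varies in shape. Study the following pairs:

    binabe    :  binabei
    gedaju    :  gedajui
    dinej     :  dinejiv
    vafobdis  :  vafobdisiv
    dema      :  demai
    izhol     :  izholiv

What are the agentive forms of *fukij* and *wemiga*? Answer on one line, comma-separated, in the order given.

The suffix is conditioned by the final sound: -iv when the stem ends in a consonant (*dinej*, *vafobdis*, *izhol*); -i when the stem ends in a vowel (*binabe*, *gedaju*, *dema*).
*fukij* — final sound /j/ (a consonant) → -iv → *fukijiv*.
*wemiga*: final sound = /a/, a vowel → -i → *wemigai*.

fukijiv, wemigai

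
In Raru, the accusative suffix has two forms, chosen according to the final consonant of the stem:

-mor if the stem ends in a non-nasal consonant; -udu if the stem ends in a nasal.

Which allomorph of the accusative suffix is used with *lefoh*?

The final consonant of *lefoh* is /h/, which is non-nasal, so the suffix is -mor.

-mor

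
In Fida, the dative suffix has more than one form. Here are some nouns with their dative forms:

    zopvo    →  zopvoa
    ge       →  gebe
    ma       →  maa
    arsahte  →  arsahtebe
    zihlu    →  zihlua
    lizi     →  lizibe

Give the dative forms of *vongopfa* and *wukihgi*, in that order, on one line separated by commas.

vongopfaa, wukihgibe

The alternation tracks the last vowel of the stem — -be when the last vowel of the stem is a front vowel (*ge*, *arsahte*, *lizi*); -a when the last vowel of the stem is a back vowel (*zopvo*, *ma*, *zihlu*).
Since the last vowel of *vongopfa* is /a/ (a back vowel), it takes -a, giving *vongopfaa*.
Since the last vowel of *wukihgi* is /i/ (a front vowel), it takes -be, giving *wukihgibe*.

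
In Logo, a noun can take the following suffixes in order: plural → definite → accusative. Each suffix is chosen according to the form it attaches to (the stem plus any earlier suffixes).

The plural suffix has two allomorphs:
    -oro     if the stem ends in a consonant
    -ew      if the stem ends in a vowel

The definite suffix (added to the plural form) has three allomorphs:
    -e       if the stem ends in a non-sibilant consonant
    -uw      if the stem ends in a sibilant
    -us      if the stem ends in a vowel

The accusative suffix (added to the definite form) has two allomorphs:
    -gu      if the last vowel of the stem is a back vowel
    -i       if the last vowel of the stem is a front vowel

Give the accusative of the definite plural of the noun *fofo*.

The final sound of *fofo* is /o/, which is a vowel, so the plural suffix is -ew, giving *fofoew*.
Since the final sound of the plural form *fofoew* is /w/ (a non-sibilant consonant), it takes -e, giving *fofoewe*.
Since the last vowel of the definite form *fofoewe* is /e/ (a front vowel), it takes -i, giving *fofoewei*.

fofoewei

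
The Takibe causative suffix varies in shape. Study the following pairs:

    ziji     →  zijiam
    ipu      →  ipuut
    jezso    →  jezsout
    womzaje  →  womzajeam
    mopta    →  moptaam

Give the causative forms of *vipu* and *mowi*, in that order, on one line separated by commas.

Looking at the last vowel of each stem: -ut when the last vowel of the stem is a rounded vowel (*ipu*, *jezso*); -am when the last vowel of the stem is an unrounded vowel (*ziji*, *womzaje*, *mopta*).
*vipu* — last vowel /u/ (a rounded vowel) → -ut → *vipuut*.
*mowi*: last vowel = /i/, an unrounded vowel → -am → *mowiam*.

vipuut, mowiam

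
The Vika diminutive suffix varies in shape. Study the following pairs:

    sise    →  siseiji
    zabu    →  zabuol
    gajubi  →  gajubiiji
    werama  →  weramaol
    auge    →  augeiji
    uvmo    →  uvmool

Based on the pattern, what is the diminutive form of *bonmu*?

bonmuol

The suffix is conditioned by the last vowel: -iji when the last vowel of the stem is a front vowel (*sise*, *gajubi*, *auge*); -ol when the last vowel of the stem is a back vowel (*zabu*, *werama*, *uvmo*).
Since the last vowel of *bonmu* is /u/ (a back vowel), it takes -ol, giving *bonmuol*.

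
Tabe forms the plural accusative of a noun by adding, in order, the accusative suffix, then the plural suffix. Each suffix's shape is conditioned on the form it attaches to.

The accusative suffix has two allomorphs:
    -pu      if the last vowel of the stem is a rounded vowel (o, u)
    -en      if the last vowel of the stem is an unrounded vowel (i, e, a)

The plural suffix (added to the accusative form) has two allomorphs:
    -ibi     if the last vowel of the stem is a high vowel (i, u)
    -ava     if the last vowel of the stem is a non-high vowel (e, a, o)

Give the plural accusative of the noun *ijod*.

ijodpuibi

*ijod* — last vowel /o/ (a rounded vowel) → -pu → *ijodpu*.
The accusative form *ijodpu*: last vowel = /u/, a high vowel → -ibi → *ijodpuibi*.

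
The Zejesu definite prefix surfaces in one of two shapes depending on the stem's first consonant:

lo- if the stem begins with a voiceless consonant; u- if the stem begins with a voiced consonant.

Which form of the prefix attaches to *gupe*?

Since the first consonant of *gupe* is /g/ (voiced), it takes u-.

u-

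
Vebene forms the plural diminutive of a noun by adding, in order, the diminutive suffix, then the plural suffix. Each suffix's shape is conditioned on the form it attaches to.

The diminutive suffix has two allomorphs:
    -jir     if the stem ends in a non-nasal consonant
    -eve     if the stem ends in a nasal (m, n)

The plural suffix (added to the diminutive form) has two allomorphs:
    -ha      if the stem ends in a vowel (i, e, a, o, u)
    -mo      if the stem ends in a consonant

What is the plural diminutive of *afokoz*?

*afokoz*: final consonant = /z/, non-nasal → -jir → *afokozjir*.
The diminutive form *afokozjir* — final sound /r/ (a consonant) → -mo → *afokozjirmo*.

afokozjirmo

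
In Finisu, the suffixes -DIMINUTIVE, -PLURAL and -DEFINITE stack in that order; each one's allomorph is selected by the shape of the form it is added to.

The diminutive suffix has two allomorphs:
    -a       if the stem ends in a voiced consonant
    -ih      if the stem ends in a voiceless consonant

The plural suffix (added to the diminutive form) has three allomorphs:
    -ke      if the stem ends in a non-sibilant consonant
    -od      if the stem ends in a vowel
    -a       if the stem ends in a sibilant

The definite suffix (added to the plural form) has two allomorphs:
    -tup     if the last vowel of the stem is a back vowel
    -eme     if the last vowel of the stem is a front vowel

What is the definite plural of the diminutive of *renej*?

renejaodtup

The final consonant of *renej* is /j/, which is voiced, so the diminutive suffix is -a, giving *reneja*.
The diminutive form *reneja* — final sound /a/ (a vowel) → -od → *renejaod*.
The plural form *renejaod* — last vowel /o/ (a back vowel) → -tup → *renejaodtup*.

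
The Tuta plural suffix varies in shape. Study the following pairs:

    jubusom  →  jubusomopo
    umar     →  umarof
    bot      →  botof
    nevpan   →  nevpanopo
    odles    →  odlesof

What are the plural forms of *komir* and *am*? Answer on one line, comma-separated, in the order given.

The alternation tracks the final consonant of the stem — -opo when the stem ends in a nasal (*jubusom*, *nevpan*); -of when the stem ends in a non-nasal consonant (*umar*, *bot*, *odles*).
*komir* — final consonant /r/ (non-nasal) → -of → *komirof*.
The final consonant of *am* is /m/, which is a nasal, so the suffix is -opo, giving *amopo*.

komirof, amopo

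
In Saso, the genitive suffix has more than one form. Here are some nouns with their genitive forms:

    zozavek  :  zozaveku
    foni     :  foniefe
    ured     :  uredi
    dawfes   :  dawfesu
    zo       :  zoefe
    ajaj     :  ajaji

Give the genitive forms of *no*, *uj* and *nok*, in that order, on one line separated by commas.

The pattern is voicing of the final sound: -u when the stem ends in a voiceless consonant (*zozavek*, *dawfes*); -i when the stem ends in a voiced consonant (*ured*, *ajaj*); -efe when the stem ends in a vowel (*foni*, *zo*).
*no*: final sound = /o/, a vowel → -efe → *noefe*.
The final sound of *uj* is /j/, which is a voiced consonant, so the suffix is -i, giving *uji*.
*nok*: final sound = /k/, a voiceless consonant → -u → *noku*.

noefe, uji, noku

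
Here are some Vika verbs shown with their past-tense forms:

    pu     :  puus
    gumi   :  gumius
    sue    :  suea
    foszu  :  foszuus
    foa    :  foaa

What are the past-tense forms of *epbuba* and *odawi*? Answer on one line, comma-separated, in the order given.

The suffix is conditioned by the last vowel: -us when the last vowel of the stem is a high vowel (*pu*, *gumi*, *foszu*); -a when the last vowel of the stem is a non-high vowel (*sue*, *foa*).
*epbuba* — last vowel /a/ (a non-high vowel) → -a → *epbubaa*.
*odawi* — last vowel /i/ (a high vowel) → -us → *odawius*.

epbubaa, odawius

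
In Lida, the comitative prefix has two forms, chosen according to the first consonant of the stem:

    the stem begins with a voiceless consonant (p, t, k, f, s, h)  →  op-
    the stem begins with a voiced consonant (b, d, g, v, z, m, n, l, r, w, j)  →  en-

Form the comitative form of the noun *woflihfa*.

*woflihfa*: first consonant = /w/, voiced → en- → *enwoflihfa*.

enwoflihfa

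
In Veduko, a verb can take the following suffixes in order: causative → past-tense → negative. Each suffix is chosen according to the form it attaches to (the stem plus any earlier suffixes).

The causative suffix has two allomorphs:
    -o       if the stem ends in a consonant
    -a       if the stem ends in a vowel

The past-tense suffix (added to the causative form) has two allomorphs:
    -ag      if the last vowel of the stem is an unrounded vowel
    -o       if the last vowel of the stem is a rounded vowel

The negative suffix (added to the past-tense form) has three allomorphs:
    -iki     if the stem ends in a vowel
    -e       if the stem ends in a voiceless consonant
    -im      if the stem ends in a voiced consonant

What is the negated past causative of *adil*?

adilooiki

Since the final sound of *adil* is /l/ (a consonant), it takes -o, giving *adilo*.
The last vowel of the causative form *adilo* is /o/, which is a rounded vowel, so the past-tense suffix is -o, giving *adiloo*.
The final sound of the past-tense form *adiloo* is /o/, which is a vowel, so the negative suffix is -iki, giving *adilooiki*.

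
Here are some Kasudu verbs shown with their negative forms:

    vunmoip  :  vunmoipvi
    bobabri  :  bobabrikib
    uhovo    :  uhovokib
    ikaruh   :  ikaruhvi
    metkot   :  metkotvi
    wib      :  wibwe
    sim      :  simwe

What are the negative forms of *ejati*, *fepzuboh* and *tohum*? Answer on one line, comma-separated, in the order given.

ejatikib, fepzubohvi, tohumwe

The pattern is voicing of the final sound: -vi when the stem ends in a voiceless consonant (*vunmoip*, *ikaruh*, *metkot*); -we when the stem ends in a voiced consonant (*wib*, *sim*); -kib when the stem ends in a vowel (*bobabri*, *uhovo*).
*ejati*: final sound = /i/, a vowel → -kib → *ejatikib*.
*fepzuboh*: final sound = /h/, a voiceless consonant → -vi → *fepzubohvi*.
Since the final sound of *tohum* is /m/ (a voiced consonant), it takes -we, giving *tohumwe*.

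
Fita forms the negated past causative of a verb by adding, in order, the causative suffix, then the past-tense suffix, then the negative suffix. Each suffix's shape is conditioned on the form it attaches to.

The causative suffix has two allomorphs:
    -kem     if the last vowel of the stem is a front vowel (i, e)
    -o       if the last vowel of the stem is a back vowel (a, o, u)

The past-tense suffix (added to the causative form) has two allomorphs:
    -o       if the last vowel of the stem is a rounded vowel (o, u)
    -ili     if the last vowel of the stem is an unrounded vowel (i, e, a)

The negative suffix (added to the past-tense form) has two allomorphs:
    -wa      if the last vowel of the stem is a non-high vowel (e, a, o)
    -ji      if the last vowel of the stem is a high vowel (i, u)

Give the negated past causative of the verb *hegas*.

hegasoowa

Since the last vowel of *hegas* is /a/ (a back vowel), it takes -o, giving *hegaso*.
The last vowel of the causative form *hegaso* is /o/, which is a rounded vowel, so the past-tense suffix is -o, giving *hegasoo*.
The past-tense form *hegasoo*: last vowel = /o/, a non-high vowel → -wa → *hegasoowa*.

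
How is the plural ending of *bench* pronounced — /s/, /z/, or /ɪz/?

The stem *bench* ends in a sibilant (/s, z, ʃ, ʒ, tʃ, dʒ/).
The plural suffix surfaces as /ɪz/ after sibilants, /s/ after other voiceless consonants, and /z/ after other voiced sounds.
So the plural -s on *bench* is pronounced /ɪz/.

/ɪz/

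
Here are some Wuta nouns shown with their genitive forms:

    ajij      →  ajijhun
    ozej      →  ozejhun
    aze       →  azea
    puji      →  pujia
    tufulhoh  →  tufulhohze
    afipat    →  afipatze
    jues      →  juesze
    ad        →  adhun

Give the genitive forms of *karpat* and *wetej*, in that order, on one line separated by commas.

karpatze, wetejhun

The alternation tracks the final sound of the stem — -ze when the stem ends in a voiceless consonant (*tufulhoh*, *afipat*, *jues*); -hun when the stem ends in a voiced consonant (*ajij*, *ozej*, *ad*); -a when the stem ends in a vowel (*aze*, *puji*).
*karpat* — final sound /t/ (a voiceless consonant) → -ze → *karpatze*.
The final sound of *wetej* is /j/, which is a voiced consonant, so the suffix is -hun, giving *wetejhun*.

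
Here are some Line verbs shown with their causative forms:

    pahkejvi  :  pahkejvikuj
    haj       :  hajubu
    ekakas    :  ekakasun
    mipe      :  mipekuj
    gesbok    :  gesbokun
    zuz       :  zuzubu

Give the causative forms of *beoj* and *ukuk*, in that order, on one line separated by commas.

The suffix is conditioned by the final sound: -un when the stem ends in a voiceless consonant (*ekakas*, *gesbok*); -ubu when the stem ends in a voiced consonant (*haj*, *zuz*); -kuj when the stem ends in a vowel (*pahkejvi*, *mipe*).
Since the final sound of *beoj* is /j/ (a voiced consonant), it takes -ubu, giving *beojubu*.
The final sound of *ukuk* is /k/, which is a voiceless consonant, so the suffix is -un, giving *ukukun*.

beojubu, ukukun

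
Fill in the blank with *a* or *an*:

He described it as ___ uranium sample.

a

The indefinite article is chosen by the initial *sound* of the following word, not its spelling.
*uranium* begins with the sound /jʊ/ (u pronounced /jʊ/) — a consonant sound.
So the article is *a*: He described it as a uranium sample.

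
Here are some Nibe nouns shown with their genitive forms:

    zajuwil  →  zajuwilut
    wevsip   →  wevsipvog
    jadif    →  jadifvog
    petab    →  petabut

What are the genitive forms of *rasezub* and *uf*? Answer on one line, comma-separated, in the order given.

The pattern is voicing of the final consonant: -vog when the stem ends in a voiceless consonant (*wevsip*, *jadif*); -ut when the stem ends in a voiced consonant (*zajuwil*, *petab*).
*rasezub*: final consonant = /b/, voiced → -ut → *rasezubut*.
The final consonant of *uf* is /f/, which is voiceless, so the suffix is -vog, giving *ufvog*.

rasezubut, ufvog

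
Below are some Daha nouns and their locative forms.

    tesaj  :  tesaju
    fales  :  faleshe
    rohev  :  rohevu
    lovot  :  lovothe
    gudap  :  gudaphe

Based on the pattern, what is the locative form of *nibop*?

The pattern is voicing of the final consonant: -he when the stem ends in a voiceless consonant (*fales*, *lovot*, *gudap*); -u when the stem ends in a voiced consonant (*tesaj*, *rohev*).
Since the final consonant of *nibop* is /p/ (voiceless), it takes -he, giving *nibophe*.

nibophe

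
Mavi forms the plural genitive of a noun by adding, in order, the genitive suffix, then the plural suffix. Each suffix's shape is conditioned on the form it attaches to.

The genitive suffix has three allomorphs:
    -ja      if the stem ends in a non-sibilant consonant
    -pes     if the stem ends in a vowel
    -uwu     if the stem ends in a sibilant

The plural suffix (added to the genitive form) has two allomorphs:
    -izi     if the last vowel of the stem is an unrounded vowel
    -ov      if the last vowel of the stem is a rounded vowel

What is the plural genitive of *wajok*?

wajokjaizi

*wajok*: final sound = /k/, a non-sibilant consonant → -ja → *wajokja*.
The genitive form *wajokja* — last vowel /a/ (an unrounded vowel) → -izi → *wajokjaizi*.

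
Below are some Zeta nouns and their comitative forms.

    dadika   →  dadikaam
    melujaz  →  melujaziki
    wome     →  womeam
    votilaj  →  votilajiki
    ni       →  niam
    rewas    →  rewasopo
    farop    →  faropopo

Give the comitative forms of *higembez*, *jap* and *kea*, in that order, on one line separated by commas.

higembeziki, japopo, keaam

The pattern is voicing of the final sound: -opo when the stem ends in a voiceless consonant (*rewas*, *farop*); -iki when the stem ends in a voiced consonant (*melujaz*, *votilaj*); -am when the stem ends in a vowel (*dadika*, *wome*, *ni*).
*higembez* — final sound /z/ (a voiced consonant) → -iki → *higembeziki*.
*jap* — final sound /p/ (a voiceless consonant) → -opo → *japopo*.
Since the final sound of *kea* is /a/ (a vowel), it takes -am, giving *keaam*.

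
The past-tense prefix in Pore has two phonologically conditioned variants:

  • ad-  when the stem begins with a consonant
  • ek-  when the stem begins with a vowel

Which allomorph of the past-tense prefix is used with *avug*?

ek-

*avug*: first sound = /a/, a vowel → ek-.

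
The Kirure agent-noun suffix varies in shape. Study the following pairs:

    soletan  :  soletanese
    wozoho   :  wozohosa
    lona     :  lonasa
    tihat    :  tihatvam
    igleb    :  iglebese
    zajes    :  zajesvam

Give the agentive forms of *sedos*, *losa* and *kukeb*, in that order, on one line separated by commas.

Looking at the final sound of each stem: -vam when the stem ends in a voiceless consonant (*tihat*, *zajes*); -ese when the stem ends in a voiced consonant (*soletan*, *igleb*); -sa when the stem ends in a vowel (*wozoho*, *lona*).
*sedos*: final sound = /s/, a voiceless consonant → -vam → *sedosvam*.
The final sound of *losa* is /a/, which is a vowel, so the suffix is -sa, giving *losasa*.
*kukeb* — final sound /b/ (a voiced consonant) → -ese → *kukebese*.

sedosvam, losasa, kukebese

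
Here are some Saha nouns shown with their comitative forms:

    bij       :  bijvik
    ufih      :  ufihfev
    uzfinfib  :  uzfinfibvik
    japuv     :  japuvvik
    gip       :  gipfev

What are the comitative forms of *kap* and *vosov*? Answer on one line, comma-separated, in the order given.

kapfev, vosovvik

The alternation tracks the final consonant of the stem — -fev when the stem ends in a voiceless consonant (*ufih*, *gip*); -vik when the stem ends in a voiced consonant (*bij*, *uzfinfib*, *japuv*).
*kap*: final consonant = /p/, voiceless → -fev → *kapfev*.
*vosov*: final consonant = /v/, voiced → -vik → *vosovvik*.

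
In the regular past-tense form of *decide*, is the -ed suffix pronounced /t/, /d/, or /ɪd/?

The stem *decide* ends in /t/ or /d/.
The -ed suffix is realized as /ɪd/ after /t, d/; as /t/ after other voiceless consonants; and as /d/ after other voiced sounds.
So -ed on *decide* is pronounced /ɪd/.

/ɪd/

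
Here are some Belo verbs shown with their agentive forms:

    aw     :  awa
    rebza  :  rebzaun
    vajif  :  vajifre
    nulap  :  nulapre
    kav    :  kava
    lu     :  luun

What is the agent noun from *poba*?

The pattern is voicing of the final sound: -re when the stem ends in a voiceless consonant (*vajif*, *nulap*); -a when the stem ends in a voiced consonant (*aw*, *kav*); -un when the stem ends in a vowel (*rebza*, *lu*).
*poba* — final sound /a/ (a vowel) → -un → *pobaun*.

pobaun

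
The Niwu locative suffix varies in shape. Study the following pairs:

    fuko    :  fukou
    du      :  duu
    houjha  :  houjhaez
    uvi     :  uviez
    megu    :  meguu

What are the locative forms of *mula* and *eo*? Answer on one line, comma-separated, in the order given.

mulaez, eou

The suffix is conditioned by the last vowel: -u when the last vowel of the stem is a rounded vowel (*fuko*, *du*, *megu*); -ez when the last vowel of the stem is an unrounded vowel (*houjha*, *uvi*).
*mula*: last vowel = /a/, an unrounded vowel → -ez → *mulaez*.
*eo* — last vowel /o/ (a rounded vowel) → -u → *eou*.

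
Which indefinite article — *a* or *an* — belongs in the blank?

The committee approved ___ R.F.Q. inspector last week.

an

The indefinite article is chosen by the initial *sound* of the following word, not its spelling.
The initialism *R.F.Q.* is read letter by letter; the first letter, R, is pronounced /ɑr/, which begins with a vowel sound.
So the article is *an*: The committee approved an R.F.Q. inspector last week.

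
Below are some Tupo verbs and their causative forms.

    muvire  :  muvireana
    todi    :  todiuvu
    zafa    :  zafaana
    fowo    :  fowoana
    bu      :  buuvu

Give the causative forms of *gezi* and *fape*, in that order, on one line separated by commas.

geziuvu, fapeana

The alternation tracks the last vowel of the stem — -uvu when the last vowel of the stem is a high vowel (*todi*, *bu*); -ana when the last vowel of the stem is a non-high vowel (*muvire*, *zafa*, *fowo*).
*gezi* — last vowel /i/ (a high vowel) → -uvu → *geziuvu*.
The last vowel of *fape* is /e/, which is a non-high vowel, so the suffix is -ana, giving *fapeana*.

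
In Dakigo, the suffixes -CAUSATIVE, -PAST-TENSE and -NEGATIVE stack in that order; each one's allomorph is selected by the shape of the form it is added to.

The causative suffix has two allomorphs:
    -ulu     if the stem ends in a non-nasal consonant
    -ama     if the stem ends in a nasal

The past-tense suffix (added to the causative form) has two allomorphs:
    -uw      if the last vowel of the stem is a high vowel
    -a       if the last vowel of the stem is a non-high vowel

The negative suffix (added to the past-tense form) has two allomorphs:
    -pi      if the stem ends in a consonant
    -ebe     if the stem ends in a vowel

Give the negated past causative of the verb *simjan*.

*simjan* — final consonant /n/ (a nasal) → -ama → *simjanama*.
The causative form *simjanama* — last vowel /a/ (a non-high vowel) → -a → *simjanamaa*.
The past-tense form *simjanamaa* — final sound /a/ (a vowel) → -ebe → *simjanamaaebe*.

simjanamaaebe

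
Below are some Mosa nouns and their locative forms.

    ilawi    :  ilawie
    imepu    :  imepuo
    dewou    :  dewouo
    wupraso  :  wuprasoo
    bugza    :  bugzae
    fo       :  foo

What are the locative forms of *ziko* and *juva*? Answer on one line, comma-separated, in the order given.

zikoo, juvae

Looking at the last vowel of each stem: -o when the last vowel of the stem is a rounded vowel (*imepu*, *dewou*, *wupraso*, *fo*); -e when the last vowel of the stem is an unrounded vowel (*ilawi*, *bugza*).
*ziko*: last vowel = /o/, a rounded vowel → -o → *zikoo*.
*juva*: last vowel = /a/, an unrounded vowel → -e → *juvae*.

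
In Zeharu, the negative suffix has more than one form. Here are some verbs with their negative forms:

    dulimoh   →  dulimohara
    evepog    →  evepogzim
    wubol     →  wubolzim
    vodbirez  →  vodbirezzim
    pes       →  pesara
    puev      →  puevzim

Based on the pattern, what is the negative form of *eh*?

ehara

The suffix is conditioned by the final consonant: -ara when the stem ends in a voiceless consonant (*dulimoh*, *pes*); -zim when the stem ends in a voiced consonant (*evepog*, *wubol*, *vodbirez*, *puev*).
*eh*: final consonant = /h/, voiceless → -ara → *ehara*.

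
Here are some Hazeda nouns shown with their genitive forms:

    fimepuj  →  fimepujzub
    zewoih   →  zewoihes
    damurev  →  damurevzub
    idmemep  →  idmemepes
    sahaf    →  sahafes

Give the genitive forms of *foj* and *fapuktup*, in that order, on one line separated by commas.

fojzub, fapuktupes

The alternation tracks the final consonant of the stem — -es when the stem ends in a voiceless consonant (*zewoih*, *idmemep*, *sahaf*); -zub when the stem ends in a voiced consonant (*fimepuj*, *damurev*).
*foj* — final consonant /j/ (voiced) → -zub → *fojzub*.
The final consonant of *fapuktup* is /p/, which is voiceless, so the suffix is -es, giving *fapuktupes*.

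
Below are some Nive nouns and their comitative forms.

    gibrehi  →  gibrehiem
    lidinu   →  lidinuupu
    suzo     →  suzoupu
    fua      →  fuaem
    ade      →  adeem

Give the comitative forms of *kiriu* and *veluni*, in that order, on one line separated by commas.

kiriuupu, veluniem

Looking at the last vowel of each stem: -upu when the last vowel of the stem is a rounded vowel (*lidinu*, *suzo*); -em when the last vowel of the stem is an unrounded vowel (*gibrehi*, *fua*, *ade*).
The last vowel of *kiriu* is /u/, which is a rounded vowel, so the suffix is -upu, giving *kiriuupu*.
Since the last vowel of *veluni* is /i/ (an unrounded vowel), it takes -em, giving *veluniem*.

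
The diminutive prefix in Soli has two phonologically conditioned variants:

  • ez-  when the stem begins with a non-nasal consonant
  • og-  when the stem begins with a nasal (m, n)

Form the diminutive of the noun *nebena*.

ognebena

*nebena* — first consonant /n/ (a nasal) → og- → *ognebena*.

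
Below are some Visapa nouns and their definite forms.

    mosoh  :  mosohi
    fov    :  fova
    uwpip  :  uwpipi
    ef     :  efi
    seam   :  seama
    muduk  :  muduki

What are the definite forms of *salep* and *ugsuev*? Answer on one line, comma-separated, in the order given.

The pattern is voicing of the final consonant: -i when the stem ends in a voiceless consonant (*mosoh*, *uwpip*, *ef*, *muduk*); -a when the stem ends in a voiced consonant (*fov*, *seam*).
*salep* — final consonant /p/ (voiceless) → -i → *salepi*.
Since the final consonant of *ugsuev* is /v/ (voiced), it takes -a, giving *ugsueva*.

salepi, ugsueva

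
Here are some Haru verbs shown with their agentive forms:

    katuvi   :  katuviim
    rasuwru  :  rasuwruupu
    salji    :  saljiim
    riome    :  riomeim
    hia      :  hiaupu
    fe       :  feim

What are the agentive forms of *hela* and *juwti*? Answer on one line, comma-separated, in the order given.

helaupu, juwtiim

The pattern is front/back vowel harmony: -im when the last vowel of the stem is a front vowel (*katuvi*, *salji*, *riome*, *fe*); -upu when the last vowel of the stem is a back vowel (*rasuwru*, *hia*).
The last vowel of *hela* is /a/, which is a back vowel, so the suffix is -upu, giving *helaupu*.
*juwti* — last vowel /i/ (a front vowel) → -im → *juwtiim*.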